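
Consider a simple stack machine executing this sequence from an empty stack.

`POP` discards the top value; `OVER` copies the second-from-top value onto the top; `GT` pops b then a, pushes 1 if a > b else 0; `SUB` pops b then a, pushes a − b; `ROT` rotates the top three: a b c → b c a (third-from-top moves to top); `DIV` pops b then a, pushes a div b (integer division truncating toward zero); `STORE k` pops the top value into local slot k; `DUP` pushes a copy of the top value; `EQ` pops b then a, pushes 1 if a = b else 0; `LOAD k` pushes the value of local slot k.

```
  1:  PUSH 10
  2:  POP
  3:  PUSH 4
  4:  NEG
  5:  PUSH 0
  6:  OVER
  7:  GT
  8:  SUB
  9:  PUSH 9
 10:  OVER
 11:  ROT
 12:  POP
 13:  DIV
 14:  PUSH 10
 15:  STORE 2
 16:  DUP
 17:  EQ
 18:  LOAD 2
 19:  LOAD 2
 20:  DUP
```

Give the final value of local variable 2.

10

PUSH 10 → 10
POP     → (empty)
PUSH 4  → 4
NEG     → -4
PUSH 0  → -4 0
OVER    → -4 0 -4
GT      → -4 1
SUB     → -5
PUSH 9  → -5 9
OVER    → -5 9 -5
ROT     → 9 -5 -5
POP     → 9 -5
DIV     → -1
PUSH 10 → -1 10
STORE 2 → -1
DUP     → -1 -1
EQ      → 1
LOAD 2  → 1 10
LOAD 2  → 1 10 10
DUP     → 1 10 10 10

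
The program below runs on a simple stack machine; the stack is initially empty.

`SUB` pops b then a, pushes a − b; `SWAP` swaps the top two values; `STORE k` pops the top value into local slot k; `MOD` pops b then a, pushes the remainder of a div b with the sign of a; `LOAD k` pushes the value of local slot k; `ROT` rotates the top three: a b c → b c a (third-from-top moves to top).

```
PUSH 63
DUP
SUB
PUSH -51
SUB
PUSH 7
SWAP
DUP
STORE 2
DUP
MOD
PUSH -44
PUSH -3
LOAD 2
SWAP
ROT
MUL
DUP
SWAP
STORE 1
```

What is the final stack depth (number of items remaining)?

4

PUSH 63  : 63
DUP      : 63 63
SUB      : 0
PUSH -51 : 0 -51
SUB      : 51
PUSH 7   : 51 7
SWAP     : 7 51
DUP      : 7 51 51
STORE 2  : 7 51
DUP      : 7 51 51
MOD      : 7 0
PUSH -44 : 7 0 -44
PUSH -3  : 7 0 -44 -3
LOAD 2   : 7 0 -44 -3 51
SWAP     : 7 0 -44 51 -3
ROT      : 7 0 51 -3 -44
MUL      : 7 0 51 132
DUP      : 7 0 51 132 132
SWAP     : 7 0 51 132 132
STORE 1  : 7 0 51 132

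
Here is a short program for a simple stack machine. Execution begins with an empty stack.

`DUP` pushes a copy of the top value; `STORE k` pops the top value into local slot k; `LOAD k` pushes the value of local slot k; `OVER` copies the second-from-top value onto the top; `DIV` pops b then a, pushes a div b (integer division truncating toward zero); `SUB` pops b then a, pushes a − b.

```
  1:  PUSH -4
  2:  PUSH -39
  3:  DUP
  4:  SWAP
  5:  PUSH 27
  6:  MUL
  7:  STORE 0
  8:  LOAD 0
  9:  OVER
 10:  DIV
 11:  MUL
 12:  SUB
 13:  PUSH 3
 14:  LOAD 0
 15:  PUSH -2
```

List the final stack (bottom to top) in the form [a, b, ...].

PUSH -4   [-4]
PUSH -39  [-4, -39]
DUP       [-4, -39, -39]
SWAP      [-4, -39, -39]
PUSH 27   [-4, -39, -39, 27]
MUL       [-4, -39, -1053]
STORE 0   [-4, -39]
LOAD 0    [-4, -39, -1053]
OVER      [-4, -39, -1053, -39]
DIV       [-4, -39, 27]
MUL       [-4, -1053]
SUB       [1049]
PUSH 3    [1049, 3]
LOAD 0    [1049, 3, -1053]
PUSH -2   [1049, 3, -1053, -2]

[1049, 3, -1053, -2]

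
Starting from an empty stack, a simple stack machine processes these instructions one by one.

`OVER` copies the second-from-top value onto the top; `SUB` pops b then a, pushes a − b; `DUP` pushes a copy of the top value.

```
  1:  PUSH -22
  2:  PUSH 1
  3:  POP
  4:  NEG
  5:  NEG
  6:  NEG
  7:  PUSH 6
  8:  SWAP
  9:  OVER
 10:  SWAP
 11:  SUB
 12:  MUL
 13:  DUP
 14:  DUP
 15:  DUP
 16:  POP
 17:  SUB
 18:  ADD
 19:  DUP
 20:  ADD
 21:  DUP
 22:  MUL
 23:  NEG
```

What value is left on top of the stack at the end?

PUSH -22 → [-22]
PUSH 1   → [-22, 1]
POP      → [-22]
NEG      → [22]
NEG      → [-22]
NEG      → [22]
PUSH 6   → [22, 6]
SWAP     → [6, 22]
OVER     → [6, 22, 6]
SWAP     → [6, 6, 22]
SUB      → [6, -16]
MUL      → [-96]
DUP      → [-96, -96]
DUP      → [-96, -96, -96]
DUP      → [-96, -96, -96, -96]
POP      → [-96, -96, -96]
SUB      → [-96, 0]
ADD      → [-96]
DUP      → [-96, -96]
ADD      → [-192]
DUP      → [-192, -192]
MUL      → [36864]
NEG      → [-36864]

-36864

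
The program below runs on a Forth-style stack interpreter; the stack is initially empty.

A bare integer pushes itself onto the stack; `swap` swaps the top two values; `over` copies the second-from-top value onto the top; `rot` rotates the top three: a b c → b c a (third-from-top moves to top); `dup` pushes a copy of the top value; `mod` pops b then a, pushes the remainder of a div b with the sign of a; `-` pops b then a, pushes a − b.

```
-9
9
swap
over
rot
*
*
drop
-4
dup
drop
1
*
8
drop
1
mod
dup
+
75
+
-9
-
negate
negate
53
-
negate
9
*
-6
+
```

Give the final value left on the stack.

-285

-9     : -9
9      : -9 9
swap   : 9 -9
over   : 9 -9 9
rot    : -9 9 9
*      : -9 81
*      : -729
drop   : (empty)
-4     : -4
dup    : -4 -4
drop   : -4
1      : -4 1
*      : -4
8      : -4 8
drop   : -4
1      : -4 1
mod    : 0
dup    : 0 0
+      : 0
75     : 0 75
+      : 75
-9     : 75 -9
-      : 84
negate : -84
negate : 84
53     : 84 53
-      : 31
negate : -31
9      : -31 9
*      : -279
-6     : -279 -6
+      : -285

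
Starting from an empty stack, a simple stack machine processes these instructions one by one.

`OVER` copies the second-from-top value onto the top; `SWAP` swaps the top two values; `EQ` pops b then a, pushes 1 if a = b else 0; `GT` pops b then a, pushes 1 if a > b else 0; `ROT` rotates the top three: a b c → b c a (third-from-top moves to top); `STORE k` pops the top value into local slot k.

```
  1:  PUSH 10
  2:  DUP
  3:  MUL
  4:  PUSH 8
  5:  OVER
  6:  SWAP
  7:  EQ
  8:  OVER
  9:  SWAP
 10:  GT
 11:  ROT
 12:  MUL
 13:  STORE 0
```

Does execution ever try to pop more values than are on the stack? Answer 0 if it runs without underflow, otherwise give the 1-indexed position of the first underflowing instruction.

11

PUSH 10 → 10
DUP     → 10 10
MUL     → 100
PUSH 8  → 100 8
OVER    → 100 8 100
SWAP    → 100 100 8
EQ      → 100 0
OVER    → 100 0 100
SWAP    → 100 100 0
GT      → 100 1
ROT  — needs 3 operands, stack has 2 → underflow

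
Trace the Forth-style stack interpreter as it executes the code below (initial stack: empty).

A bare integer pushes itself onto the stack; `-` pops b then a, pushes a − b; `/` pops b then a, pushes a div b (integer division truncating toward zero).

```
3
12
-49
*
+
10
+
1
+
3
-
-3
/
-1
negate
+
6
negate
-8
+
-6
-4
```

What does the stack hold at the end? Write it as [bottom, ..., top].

3      : [3]
12     : [3, 12]
-49    : [3, 12, -49]
*      : [3, -588]
+      : [-585]
10     : [-585, 10]
+      : [-575]
1      : [-575, 1]
+      : [-574]
3      : [-574, 3]
-      : [-577]
-3     : [-577, -3]
/      : [192]
-1     : [192, -1]
negate : [192, 1]
+      : [193]
6      : [193, 6]
negate : [193, -6]
-8     : [193, -6, -8]
+      : [193, -14]
-6     : [193, -14, -6]
-4     : [193, -14, -6, -4]

[193, -14, -6, -4]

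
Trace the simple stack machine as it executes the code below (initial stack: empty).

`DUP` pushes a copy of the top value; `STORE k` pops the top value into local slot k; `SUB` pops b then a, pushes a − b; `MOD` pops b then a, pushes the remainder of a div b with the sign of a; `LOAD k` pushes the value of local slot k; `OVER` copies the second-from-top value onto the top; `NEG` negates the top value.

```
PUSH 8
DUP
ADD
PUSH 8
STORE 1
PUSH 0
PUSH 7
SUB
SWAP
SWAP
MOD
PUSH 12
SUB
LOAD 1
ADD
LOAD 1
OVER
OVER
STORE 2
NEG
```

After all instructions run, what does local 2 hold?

PUSH 8  -> 8
DUP     -> 8 8
ADD     -> 16
PUSH 8  -> 16 8
STORE 1 -> 16
PUSH 0  -> 16 0
PUSH 7  -> 16 0 7
SUB     -> 16 -7
SWAP    -> -7 16
SWAP    -> 16 -7
MOD     -> 2
PUSH 12 -> 2 12
SUB     -> -10
LOAD 1  -> -10 8
ADD     -> -2
LOAD 1  -> -2 8
OVER    -> -2 8 -2
OVER    -> -2 8 -2 8
STORE 2 -> -2 8 -2
NEG     -> -2 8 2

8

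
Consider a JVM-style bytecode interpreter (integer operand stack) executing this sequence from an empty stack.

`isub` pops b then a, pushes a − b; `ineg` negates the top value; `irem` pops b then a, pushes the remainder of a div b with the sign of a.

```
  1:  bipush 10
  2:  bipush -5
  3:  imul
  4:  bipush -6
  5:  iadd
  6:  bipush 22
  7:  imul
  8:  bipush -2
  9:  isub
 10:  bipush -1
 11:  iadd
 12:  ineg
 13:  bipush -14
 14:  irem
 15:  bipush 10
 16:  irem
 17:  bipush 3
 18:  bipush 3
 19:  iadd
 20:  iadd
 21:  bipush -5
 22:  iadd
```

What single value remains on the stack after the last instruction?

4

bipush 10   [10]
bipush -5   [10, -5]
imul        [-50]
bipush -6   [-50, -6]
iadd        [-56]
bipush 22   [-56, 22]
imul        [-1232]
bipush -2   [-1232, -2]
isub        [-1230]
bipush -1   [-1230, -1]
iadd        [-1231]
ineg        [1231]
bipush -14  [1231, -14]
irem        [13]
bipush 10   [13, 10]
irem        [3]
bipush 3    [3, 3]
bipush 3    [3, 3, 3]
iadd        [3, 6]
iadd        [9]
bipush -5   [9, -5]
iadd        [4]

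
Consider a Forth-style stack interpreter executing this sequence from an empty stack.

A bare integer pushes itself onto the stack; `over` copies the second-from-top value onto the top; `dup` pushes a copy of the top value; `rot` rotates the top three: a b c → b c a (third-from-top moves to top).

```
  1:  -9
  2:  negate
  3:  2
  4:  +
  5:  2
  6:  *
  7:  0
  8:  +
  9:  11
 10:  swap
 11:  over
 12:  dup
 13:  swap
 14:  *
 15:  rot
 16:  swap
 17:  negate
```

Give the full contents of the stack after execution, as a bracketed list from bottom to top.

-9     : -9
negate : 9
2      : 9 2
+      : 11
2      : 11 2
*      : 22
0      : 22 0
+      : 22
11     : 22 11
swap   : 11 22
over   : 11 22 11
dup    : 11 22 11 11
swap   : 11 22 11 11
*      : 11 22 121
rot    : 22 121 11
swap   : 22 11 121
negate : 22 11 -121

[22, 11, -121]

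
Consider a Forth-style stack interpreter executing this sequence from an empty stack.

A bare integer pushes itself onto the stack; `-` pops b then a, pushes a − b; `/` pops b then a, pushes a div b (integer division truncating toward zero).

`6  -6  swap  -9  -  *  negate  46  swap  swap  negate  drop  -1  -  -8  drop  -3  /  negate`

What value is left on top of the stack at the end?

30

6      : 6
-6     : 6 -6
swap   : -6 6
-9     : -6 6 -9
-      : -6 15
*      : -90
negate : 90
46     : 90 46
swap   : 46 90
swap   : 90 46
negate : 90 -46
drop   : 90
-1     : 90 -1
-      : 91
-8     : 91 -8
drop   : 91
-3     : 91 -3
/      : -30
negate : 30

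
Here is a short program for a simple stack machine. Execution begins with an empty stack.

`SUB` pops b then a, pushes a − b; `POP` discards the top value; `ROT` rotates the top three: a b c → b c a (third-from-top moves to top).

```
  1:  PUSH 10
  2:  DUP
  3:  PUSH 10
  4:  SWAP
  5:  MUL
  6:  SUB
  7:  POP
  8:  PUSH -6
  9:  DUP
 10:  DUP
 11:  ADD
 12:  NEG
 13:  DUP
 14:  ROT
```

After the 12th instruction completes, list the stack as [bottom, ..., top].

PUSH 10 : [10]
DUP     : [10, 10]
PUSH 10 : [10, 10, 10]
SWAP    : [10, 10, 10]
MUL     : [10, 100]
SUB     : [-90]
POP     : []
PUSH -6 : [-6]
DUP     : [-6, -6]
DUP     : [-6, -6, -6]
ADD     : [-6, -12]
NEG     : [-6, 12]

[-6, 12]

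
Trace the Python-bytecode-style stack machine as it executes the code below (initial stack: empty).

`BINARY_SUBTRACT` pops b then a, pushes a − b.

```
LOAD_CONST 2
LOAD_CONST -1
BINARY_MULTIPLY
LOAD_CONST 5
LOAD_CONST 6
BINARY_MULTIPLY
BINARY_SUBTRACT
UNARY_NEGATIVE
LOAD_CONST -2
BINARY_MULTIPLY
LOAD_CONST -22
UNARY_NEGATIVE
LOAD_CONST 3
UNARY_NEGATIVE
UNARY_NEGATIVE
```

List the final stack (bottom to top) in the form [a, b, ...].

[-64, 22, 3]

LOAD_CONST 2    -> [2]
LOAD_CONST -1   -> [2, -1]
BINARY_MULTIPLY -> [-2]
LOAD_CONST 5    -> [-2, 5]
LOAD_CONST 6    -> [-2, 5, 6]
BINARY_MULTIPLY -> [-2, 30]
BINARY_SUBTRACT -> [-32]
UNARY_NEGATIVE  -> [32]
LOAD_CONST -2   -> [32, -2]
BINARY_MULTIPLY -> [-64]
LOAD_CONST -22  -> [-64, -22]
UNARY_NEGATIVE  -> [-64, 22]
LOAD_CONST 3    -> [-64, 22, 3]
UNARY_NEGATIVE  -> [-64, 22, -3]
UNARY_NEGATIVE  -> [-64, 22, 3]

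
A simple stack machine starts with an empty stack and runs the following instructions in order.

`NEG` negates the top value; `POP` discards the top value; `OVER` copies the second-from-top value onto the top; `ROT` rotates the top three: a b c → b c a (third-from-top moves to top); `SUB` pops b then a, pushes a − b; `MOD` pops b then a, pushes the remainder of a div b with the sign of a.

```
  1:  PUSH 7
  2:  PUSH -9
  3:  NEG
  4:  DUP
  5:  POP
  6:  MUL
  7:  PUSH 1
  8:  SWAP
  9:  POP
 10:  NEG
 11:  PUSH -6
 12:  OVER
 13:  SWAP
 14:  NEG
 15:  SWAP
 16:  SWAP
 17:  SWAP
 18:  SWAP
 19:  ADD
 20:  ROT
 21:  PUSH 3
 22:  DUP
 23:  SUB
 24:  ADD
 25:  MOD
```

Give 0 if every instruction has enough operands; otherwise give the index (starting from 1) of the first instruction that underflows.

20

PUSH 7  : 7
PUSH -9 : 7 -9
NEG     : 7 9
DUP     : 7 9 9
POP     : 7 9
MUL     : 63
PUSH 1  : 63 1
SWAP    : 1 63
POP     : 1
NEG     : -1
PUSH -6 : -1 -6
OVER    : -1 -6 -1
SWAP    : -1 -1 -6
NEG     : -1 -1 6
SWAP    : -1 6 -1
SWAP    : -1 -1 6
SWAP    : -1 6 -1
SWAP    : -1 -1 6
ADD     : -1 5
ROT  — needs 3 operands, stack has 2 → underflow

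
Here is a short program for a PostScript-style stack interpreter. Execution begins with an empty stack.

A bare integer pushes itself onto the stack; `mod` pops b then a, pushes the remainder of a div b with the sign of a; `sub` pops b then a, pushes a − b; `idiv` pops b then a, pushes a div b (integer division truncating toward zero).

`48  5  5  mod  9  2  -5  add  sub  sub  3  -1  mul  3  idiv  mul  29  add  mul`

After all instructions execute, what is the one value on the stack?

48    [48]
5     [48, 5]
5     [48, 5, 5]
mod   [48, 0]
9     [48, 0, 9]
2     [48, 0, 9, 2]
-5    [48, 0, 9, 2, -5]
add   [48, 0, 9, -3]
sub   [48, 0, 12]
sub   [48, -12]
3     [48, -12, 3]
-1    [48, -12, 3, -1]
mul   [48, -12, -3]
3     [48, -12, -3, 3]
idiv  [48, -12, -1]
mul   [48, 12]
29    [48, 12, 29]
add   [48, 41]
mul   [1968]

1968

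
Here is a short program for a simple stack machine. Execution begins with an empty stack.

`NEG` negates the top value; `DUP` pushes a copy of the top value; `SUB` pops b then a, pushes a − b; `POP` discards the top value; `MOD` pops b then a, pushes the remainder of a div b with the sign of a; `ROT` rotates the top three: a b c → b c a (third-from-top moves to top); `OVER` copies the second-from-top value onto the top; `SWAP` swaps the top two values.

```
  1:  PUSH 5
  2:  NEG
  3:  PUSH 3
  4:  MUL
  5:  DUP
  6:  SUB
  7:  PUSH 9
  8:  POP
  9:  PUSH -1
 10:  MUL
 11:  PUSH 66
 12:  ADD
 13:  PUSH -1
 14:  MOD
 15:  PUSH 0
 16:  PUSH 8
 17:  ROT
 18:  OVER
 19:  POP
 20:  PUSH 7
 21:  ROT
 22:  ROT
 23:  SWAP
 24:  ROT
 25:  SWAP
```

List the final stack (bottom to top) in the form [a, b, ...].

PUSH 5  -> 5
NEG     -> -5
PUSH 3  -> -5 3
MUL     -> -15
DUP     -> -15 -15
SUB     -> 0
PUSH 9  -> 0 9
POP     -> 0
PUSH -1 -> 0 -1
MUL     -> 0
PUSH 66 -> 0 66
ADD     -> 66
PUSH -1 -> 66 -1
MOD     -> 0
PUSH 0  -> 0 0
PUSH 8  -> 0 0 8
ROT     -> 0 8 0
OVER    -> 0 8 0 8
POP     -> 0 8 0
PUSH 7  -> 0 8 0 7
ROT     -> 0 0 7 8
ROT     -> 0 7 8 0
SWAP    -> 0 7 0 8
ROT     -> 0 0 8 7
SWAP    -> 0 0 7 8

[0, 0, 7, 8]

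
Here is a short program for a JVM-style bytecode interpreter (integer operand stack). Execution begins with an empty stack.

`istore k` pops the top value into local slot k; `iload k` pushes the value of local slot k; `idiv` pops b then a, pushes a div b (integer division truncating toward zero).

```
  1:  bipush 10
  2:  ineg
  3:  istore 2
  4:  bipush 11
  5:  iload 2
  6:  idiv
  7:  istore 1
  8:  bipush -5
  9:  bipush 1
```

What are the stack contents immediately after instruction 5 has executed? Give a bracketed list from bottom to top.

bipush 10 -> 10
ineg      -> -10
istore 2  -> (empty)
bipush 11 -> 11
iload 2   -> 11 -10

[11, -10]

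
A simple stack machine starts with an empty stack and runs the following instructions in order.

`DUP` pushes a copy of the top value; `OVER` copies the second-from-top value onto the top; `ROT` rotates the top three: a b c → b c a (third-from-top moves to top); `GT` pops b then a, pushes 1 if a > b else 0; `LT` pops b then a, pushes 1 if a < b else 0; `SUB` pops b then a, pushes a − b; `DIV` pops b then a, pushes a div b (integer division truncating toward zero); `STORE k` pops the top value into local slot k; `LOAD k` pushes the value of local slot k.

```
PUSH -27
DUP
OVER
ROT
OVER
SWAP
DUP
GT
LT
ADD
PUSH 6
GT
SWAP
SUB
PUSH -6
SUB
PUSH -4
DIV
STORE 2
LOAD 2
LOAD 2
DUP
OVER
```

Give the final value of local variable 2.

-8

PUSH -27  [-27]
DUP       [-27, -27]
OVER      [-27, -27, -27]
ROT       [-27, -27, -27]
OVER      [-27, -27, -27, -27]
SWAP      [-27, -27, -27, -27]
DUP       [-27, -27, -27, -27, -27]
GT        [-27, -27, -27, 0]
LT        [-27, -27, 1]
ADD       [-27, -26]
PUSH 6    [-27, -26, 6]
GT        [-27, 0]
SWAP      [0, -27]
SUB       [27]
PUSH -6   [27, -6]
SUB       [33]
PUSH -4   [33, -4]
DIV       [-8]
STORE 2   []
LOAD 2    [-8]
LOAD 2    [-8, -8]
DUP       [-8, -8, -8]
OVER      [-8, -8, -8, -8]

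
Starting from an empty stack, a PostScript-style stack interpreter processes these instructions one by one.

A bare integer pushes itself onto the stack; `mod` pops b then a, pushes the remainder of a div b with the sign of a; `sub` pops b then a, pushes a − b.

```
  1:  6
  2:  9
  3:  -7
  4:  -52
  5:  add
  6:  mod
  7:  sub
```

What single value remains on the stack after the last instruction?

-3

6    6
9    6 9
-7   6 9 -7
-52  6 9 -7 -52
add  6 9 -59
mod  6 9
sub  -3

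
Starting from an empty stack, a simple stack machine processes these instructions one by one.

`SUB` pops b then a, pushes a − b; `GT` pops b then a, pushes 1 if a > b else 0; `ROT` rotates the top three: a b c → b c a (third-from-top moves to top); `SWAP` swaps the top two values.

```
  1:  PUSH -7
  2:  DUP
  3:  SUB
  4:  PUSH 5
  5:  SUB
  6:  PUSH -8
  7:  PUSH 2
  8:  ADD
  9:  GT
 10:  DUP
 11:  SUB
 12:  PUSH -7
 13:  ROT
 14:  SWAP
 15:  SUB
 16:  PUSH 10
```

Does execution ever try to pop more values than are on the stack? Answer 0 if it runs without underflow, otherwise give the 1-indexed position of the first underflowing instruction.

PUSH -7 -> -7
DUP     -> -7 -7
SUB     -> 0
PUSH 5  -> 0 5
SUB     -> -5
PUSH -8 -> -5 -8
PUSH 2  -> -5 -8 2
ADD     -> -5 -6
GT      -> 1
DUP     -> 1 1
SUB     -> 0
PUSH -7 -> 0 -7
ROT  — needs 3 operands, stack has 2 → underflow

13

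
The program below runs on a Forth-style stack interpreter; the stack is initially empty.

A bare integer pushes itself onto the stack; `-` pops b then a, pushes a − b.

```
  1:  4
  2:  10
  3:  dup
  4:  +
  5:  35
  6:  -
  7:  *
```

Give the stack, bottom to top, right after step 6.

[4, -15]

4   → 4
10  → 4 10
dup → 4 10 10
+   → 4 20
35  → 4 20 35
-   → 4 -15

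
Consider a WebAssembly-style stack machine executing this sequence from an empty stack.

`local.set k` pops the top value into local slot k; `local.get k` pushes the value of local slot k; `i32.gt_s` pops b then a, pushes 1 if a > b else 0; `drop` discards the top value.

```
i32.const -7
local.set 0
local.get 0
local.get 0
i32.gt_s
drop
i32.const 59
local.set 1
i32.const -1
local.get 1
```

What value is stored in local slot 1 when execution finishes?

59

i32.const -7 → -7
local.set 0  → (empty)
local.get 0  → -7
local.get 0  → -7 -7
i32.gt_s     → 0
drop         → (empty)
i32.const 59 → 59
local.set 1  → (empty)
i32.const -1 → -1
local.get 1  → -1 59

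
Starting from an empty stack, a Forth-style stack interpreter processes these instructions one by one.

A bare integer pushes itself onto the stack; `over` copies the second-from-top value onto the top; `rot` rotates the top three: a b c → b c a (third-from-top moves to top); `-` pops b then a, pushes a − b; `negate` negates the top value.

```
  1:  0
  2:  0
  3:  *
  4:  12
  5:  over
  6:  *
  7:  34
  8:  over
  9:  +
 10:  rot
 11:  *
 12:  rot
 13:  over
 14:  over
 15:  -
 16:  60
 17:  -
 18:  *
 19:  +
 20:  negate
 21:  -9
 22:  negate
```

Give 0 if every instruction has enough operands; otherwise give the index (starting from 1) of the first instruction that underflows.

12

0     0
0     0 0
*     0
12    0 12
over  0 12 0
*     0 0
34    0 0 34
over  0 0 34 0
+     0 0 34
rot   0 34 0
*     0 0
rot  — needs 3 operands, stack has 2 → underflow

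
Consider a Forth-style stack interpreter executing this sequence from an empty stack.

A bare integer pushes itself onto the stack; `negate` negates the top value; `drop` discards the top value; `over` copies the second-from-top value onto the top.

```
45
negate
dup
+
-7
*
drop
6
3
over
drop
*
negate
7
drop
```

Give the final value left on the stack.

-18

45      45
negate  -45
dup     -45 -45
+       -90
-7      -90 -7
*       630
drop    (empty)
6       6
3       6 3
over    6 3 6
drop    6 3
*       18
negate  -18
7       -18 7
drop    -18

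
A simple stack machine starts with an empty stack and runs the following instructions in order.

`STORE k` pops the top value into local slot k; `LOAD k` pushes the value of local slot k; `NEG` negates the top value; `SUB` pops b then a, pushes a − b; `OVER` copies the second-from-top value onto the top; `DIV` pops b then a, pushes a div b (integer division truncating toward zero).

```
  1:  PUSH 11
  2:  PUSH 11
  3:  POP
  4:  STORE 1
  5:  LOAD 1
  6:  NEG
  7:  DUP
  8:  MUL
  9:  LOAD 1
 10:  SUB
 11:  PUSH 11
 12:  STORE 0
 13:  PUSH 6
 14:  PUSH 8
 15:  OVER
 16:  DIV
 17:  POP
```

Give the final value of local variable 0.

PUSH 11  [11]
PUSH 11  [11, 11]
POP      [11]
STORE 1  []
LOAD 1   [11]
NEG      [-11]
DUP      [-11, -11]
MUL      [121]
LOAD 1   [121, 11]
SUB      [110]
PUSH 11  [110, 11]
STORE 0  [110]
PUSH 6   [110, 6]
PUSH 8   [110, 6, 8]
OVER     [110, 6, 8, 6]
DIV      [110, 6, 1]
POP      [110, 6]

11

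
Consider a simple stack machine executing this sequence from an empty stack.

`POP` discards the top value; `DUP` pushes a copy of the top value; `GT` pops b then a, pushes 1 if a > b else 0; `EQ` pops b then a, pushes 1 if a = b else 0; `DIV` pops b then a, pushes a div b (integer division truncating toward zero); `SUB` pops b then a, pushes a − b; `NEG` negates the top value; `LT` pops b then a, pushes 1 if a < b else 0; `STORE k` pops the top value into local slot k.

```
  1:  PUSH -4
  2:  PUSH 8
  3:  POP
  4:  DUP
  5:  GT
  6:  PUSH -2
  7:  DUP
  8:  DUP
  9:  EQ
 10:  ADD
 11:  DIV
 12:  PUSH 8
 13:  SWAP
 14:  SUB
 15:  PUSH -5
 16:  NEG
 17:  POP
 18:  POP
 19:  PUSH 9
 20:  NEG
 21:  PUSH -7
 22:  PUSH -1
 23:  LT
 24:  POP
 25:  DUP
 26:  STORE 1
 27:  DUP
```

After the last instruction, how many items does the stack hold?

2

PUSH -4  [-4]
PUSH 8   [-4, 8]
POP      [-4]
DUP      [-4, -4]
GT       [0]
PUSH -2  [0, -2]
DUP      [0, -2, -2]
DUP      [0, -2, -2, -2]
EQ       [0, -2, 1]
ADD      [0, -1]
DIV      [0]
PUSH 8   [0, 8]
SWAP     [8, 0]
SUB      [8]
PUSH -5  [8, -5]
NEG      [8, 5]
POP      [8]
POP      []
PUSH 9   [9]
NEG      [-9]
PUSH -7  [-9, -7]
PUSH -1  [-9, -7, -1]
LT       [-9, 1]
POP      [-9]
DUP      [-9, -9]
STORE 1  [-9]
DUP      [-9, -9]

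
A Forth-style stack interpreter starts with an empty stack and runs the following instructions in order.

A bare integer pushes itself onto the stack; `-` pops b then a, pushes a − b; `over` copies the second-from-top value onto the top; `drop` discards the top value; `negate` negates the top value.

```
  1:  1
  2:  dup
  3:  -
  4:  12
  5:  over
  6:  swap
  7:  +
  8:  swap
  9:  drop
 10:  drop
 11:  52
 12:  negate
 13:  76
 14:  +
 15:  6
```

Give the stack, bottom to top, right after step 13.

1       1
dup     1 1
-       0
12      0 12
over    0 12 0
swap    0 0 12
+       0 12
swap    12 0
drop    12
drop    (empty)
52      52
negate  -52
76      -52 76

[-52, 76]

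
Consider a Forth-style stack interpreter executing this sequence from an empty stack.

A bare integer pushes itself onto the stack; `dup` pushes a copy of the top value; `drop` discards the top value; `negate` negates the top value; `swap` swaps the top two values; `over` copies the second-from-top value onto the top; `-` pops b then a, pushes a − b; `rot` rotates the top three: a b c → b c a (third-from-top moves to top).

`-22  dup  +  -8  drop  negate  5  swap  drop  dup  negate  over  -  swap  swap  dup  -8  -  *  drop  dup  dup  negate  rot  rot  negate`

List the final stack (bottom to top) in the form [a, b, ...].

[-5, 5, -5]

-22    → [-22]
dup    → [-22, -22]
+      → [-44]
-8     → [-44, -8]
drop   → [-44]
negate → [44]
5      → [44, 5]
swap   → [5, 44]
drop   → [5]
dup    → [5, 5]
negate → [5, -5]
over   → [5, -5, 5]
-      → [5, -10]
swap   → [-10, 5]
swap   → [5, -10]
dup    → [5, -10, -10]
-8     → [5, -10, -10, -8]
-      → [5, -10, -2]
*      → [5, 20]
drop   → [5]
dup    → [5, 5]
dup    → [5, 5, 5]
negate → [5, 5, -5]
rot    → [5, -5, 5]
rot    → [-5, 5, 5]
negate → [-5, 5, -5]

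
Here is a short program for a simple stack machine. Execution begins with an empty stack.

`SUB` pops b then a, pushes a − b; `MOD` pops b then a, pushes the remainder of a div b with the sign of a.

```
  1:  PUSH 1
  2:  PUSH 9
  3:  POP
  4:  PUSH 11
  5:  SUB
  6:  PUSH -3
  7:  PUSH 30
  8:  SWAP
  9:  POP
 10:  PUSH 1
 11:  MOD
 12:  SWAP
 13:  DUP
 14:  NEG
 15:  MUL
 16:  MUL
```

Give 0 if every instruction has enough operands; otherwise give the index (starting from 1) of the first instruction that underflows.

0

PUSH 1  : [1]
PUSH 9  : [1, 9]
POP     : [1]
PUSH 11 : [1, 11]
SUB     : [-10]
PUSH -3 : [-10, -3]
PUSH 30 : [-10, -3, 30]
SWAP    : [-10, 30, -3]
POP     : [-10, 30]
PUSH 1  : [-10, 30, 1]
MOD     : [-10, 0]
SWAP    : [0, -10]
DUP     : [0, -10, -10]
NEG     : [0, -10, 10]
MUL     : [0, -100]
MUL     : [0]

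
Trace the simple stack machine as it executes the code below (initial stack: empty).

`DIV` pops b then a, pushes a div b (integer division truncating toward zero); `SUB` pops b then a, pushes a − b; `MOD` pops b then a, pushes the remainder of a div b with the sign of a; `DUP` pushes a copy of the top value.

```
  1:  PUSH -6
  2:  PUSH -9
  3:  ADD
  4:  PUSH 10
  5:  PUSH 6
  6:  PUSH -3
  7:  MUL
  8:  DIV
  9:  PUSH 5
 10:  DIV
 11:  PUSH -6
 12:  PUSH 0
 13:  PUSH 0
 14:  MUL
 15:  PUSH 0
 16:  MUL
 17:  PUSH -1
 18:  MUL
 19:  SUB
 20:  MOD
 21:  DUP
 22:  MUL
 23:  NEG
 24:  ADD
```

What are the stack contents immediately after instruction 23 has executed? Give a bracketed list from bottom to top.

[-15, 0]

PUSH -6  [-6]
PUSH -9  [-6, -9]
ADD      [-15]
PUSH 10  [-15, 10]
PUSH 6   [-15, 10, 6]
PUSH -3  [-15, 10, 6, -3]
MUL      [-15, 10, -18]
DIV      [-15, 0]
PUSH 5   [-15, 0, 5]
DIV      [-15, 0]
PUSH -6  [-15, 0, -6]
PUSH 0   [-15, 0, -6, 0]
PUSH 0   [-15, 0, -6, 0, 0]
MUL      [-15, 0, -6, 0]
PUSH 0   [-15, 0, -6, 0, 0]
MUL      [-15, 0, -6, 0]
PUSH -1  [-15, 0, -6, 0, -1]
MUL      [-15, 0, -6, 0]
SUB      [-15, 0, -6]
MOD      [-15, 0]
DUP      [-15, 0, 0]
MUL      [-15, 0]
NEG      [-15, 0]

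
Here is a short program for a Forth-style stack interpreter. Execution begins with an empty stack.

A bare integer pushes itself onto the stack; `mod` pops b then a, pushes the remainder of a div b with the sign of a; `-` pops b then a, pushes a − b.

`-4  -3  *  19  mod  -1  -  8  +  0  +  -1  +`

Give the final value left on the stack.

-4  -> [-4]
-3  -> [-4, -3]
*   -> [12]
19  -> [12, 19]
mod -> [12]
-1  -> [12, -1]
-   -> [13]
8   -> [13, 8]
+   -> [21]
0   -> [21, 0]
+   -> [21]
-1  -> [21, -1]
+   -> [20]

20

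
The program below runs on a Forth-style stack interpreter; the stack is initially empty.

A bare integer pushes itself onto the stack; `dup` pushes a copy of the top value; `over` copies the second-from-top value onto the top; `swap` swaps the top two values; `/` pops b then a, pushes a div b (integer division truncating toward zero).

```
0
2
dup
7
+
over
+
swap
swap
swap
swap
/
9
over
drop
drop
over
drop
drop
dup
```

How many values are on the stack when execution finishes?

2

0     0
2     0 2
dup   0 2 2
7     0 2 2 7
+     0 2 9
over  0 2 9 2
+     0 2 11
swap  0 11 2
swap  0 2 11
swap  0 11 2
swap  0 2 11
/     0 0
9     0 0 9
over  0 0 9 0
drop  0 0 9
drop  0 0
over  0 0 0
drop  0 0
drop  0
dup   0 0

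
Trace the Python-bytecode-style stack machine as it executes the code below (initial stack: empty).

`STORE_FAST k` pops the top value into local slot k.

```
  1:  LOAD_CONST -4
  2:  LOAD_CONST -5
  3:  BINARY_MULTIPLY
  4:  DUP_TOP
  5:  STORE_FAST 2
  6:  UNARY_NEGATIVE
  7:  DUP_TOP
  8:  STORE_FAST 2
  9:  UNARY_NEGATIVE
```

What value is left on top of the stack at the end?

LOAD_CONST -4   -> -4
LOAD_CONST -5   -> -4 -5
BINARY_MULTIPLY -> 20
DUP_TOP         -> 20 20
STORE_FAST 2    -> 20
UNARY_NEGATIVE  -> -20
DUP_TOP         -> -20 -20
STORE_FAST 2    -> -20
UNARY_NEGATIVE  -> 20

20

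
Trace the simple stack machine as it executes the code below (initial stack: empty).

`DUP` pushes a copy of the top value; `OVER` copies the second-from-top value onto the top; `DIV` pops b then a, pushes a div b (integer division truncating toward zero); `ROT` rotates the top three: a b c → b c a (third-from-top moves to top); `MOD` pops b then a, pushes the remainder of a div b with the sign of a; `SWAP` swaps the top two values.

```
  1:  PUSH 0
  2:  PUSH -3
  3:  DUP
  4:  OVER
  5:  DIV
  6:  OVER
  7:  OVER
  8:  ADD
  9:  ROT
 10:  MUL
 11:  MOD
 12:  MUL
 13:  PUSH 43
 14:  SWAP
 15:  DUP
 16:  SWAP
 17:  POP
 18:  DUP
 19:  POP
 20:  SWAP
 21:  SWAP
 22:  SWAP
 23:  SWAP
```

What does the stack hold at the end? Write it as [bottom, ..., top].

PUSH 0  → 0
PUSH -3 → 0 -3
DUP     → 0 -3 -3
OVER    → 0 -3 -3 -3
DIV     → 0 -3 1
OVER    → 0 -3 1 -3
OVER    → 0 -3 1 -3 1
ADD     → 0 -3 1 -2
ROT     → 0 1 -2 -3
MUL     → 0 1 6
MOD     → 0 1
MUL     → 0
PUSH 43 → 0 43
SWAP    → 43 0
DUP     → 43 0 0
SWAP    → 43 0 0
POP     → 43 0
DUP     → 43 0 0
POP     → 43 0
SWAP    → 0 43
SWAP    → 43 0
SWAP    → 0 43
SWAP    → 43 0

[43, 0]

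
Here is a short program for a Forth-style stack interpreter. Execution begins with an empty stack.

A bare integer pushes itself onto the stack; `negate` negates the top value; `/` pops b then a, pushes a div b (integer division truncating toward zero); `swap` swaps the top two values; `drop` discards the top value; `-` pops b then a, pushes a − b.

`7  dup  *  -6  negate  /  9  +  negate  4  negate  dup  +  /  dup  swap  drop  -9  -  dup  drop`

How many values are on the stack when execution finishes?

7      : [7]
dup    : [7, 7]
*      : [49]
-6     : [49, -6]
negate : [49, 6]
/      : [8]
9      : [8, 9]
+      : [17]
negate : [-17]
4      : [-17, 4]
negate : [-17, -4]
dup    : [-17, -4, -4]
+      : [-17, -8]
/      : [2]
dup    : [2, 2]
swap   : [2, 2]
drop   : [2]
-9     : [2, -9]
-      : [11]
dup    : [11, 11]
drop   : [11]

1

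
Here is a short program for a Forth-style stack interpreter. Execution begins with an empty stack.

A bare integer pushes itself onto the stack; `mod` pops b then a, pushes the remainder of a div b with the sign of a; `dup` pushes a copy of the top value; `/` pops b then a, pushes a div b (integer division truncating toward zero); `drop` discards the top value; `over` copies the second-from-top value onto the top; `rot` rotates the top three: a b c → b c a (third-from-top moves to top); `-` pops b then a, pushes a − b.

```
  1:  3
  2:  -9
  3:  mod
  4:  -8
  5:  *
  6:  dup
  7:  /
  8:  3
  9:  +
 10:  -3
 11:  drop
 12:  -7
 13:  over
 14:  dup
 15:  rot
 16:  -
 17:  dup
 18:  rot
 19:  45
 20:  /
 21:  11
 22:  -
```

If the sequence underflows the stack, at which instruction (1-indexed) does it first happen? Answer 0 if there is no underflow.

0

3     [3]
-9    [3, -9]
mod   [3]
-8    [3, -8]
*     [-24]
dup   [-24, -24]
/     [1]
3     [1, 3]
+     [4]
-3    [4, -3]
drop  [4]
-7    [4, -7]
over  [4, -7, 4]
dup   [4, -7, 4, 4]
rot   [4, 4, 4, -7]
-     [4, 4, 11]
dup   [4, 4, 11, 11]
rot   [4, 11, 11, 4]
45    [4, 11, 11, 4, 45]
/     [4, 11, 11, 0]
11    [4, 11, 11, 0, 11]
-     [4, 11, 11, -11]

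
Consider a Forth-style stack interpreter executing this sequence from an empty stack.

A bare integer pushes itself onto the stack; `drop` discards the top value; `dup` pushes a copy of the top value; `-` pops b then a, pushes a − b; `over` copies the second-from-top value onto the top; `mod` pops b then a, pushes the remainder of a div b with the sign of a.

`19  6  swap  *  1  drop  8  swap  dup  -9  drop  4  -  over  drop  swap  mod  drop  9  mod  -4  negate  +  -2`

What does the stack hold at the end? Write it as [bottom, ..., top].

[12, -2]

19     → [19]
6      → [19, 6]
swap   → [6, 19]
*      → [114]
1      → [114, 1]
drop   → [114]
8      → [114, 8]
swap   → [8, 114]
dup    → [8, 114, 114]
-9     → [8, 114, 114, -9]
drop   → [8, 114, 114]
4      → [8, 114, 114, 4]
-      → [8, 114, 110]
over   → [8, 114, 110, 114]
drop   → [8, 114, 110]
swap   → [8, 110, 114]
mod    → [8, 110]
drop   → [8]
9      → [8, 9]
mod    → [8]
-4     → [8, -4]
negate → [8, 4]
+      → [12]
-2     → [12, -2]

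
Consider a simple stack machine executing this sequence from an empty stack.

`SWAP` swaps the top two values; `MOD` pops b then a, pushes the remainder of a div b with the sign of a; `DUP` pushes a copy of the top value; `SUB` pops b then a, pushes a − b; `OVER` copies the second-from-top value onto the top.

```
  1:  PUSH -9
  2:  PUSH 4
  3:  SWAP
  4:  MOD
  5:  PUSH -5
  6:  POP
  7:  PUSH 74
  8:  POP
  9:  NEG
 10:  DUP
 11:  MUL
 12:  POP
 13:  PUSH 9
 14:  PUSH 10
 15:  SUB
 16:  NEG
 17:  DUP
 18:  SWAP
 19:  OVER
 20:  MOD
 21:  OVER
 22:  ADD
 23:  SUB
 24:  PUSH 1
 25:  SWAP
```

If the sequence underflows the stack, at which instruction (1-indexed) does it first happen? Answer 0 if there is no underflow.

0

PUSH -9 -> -9
PUSH 4  -> -9 4
SWAP    -> 4 -9
MOD     -> 4
PUSH -5 -> 4 -5
POP     -> 4
PUSH 74 -> 4 74
POP     -> 4
NEG     -> -4
DUP     -> -4 -4
MUL     -> 16
POP     -> (empty)
PUSH 9  -> 9
PUSH 10 -> 9 10
SUB     -> -1
NEG     -> 1
DUP     -> 1 1
SWAP    -> 1 1
OVER    -> 1 1 1
MOD     -> 1 0
OVER    -> 1 0 1
ADD     -> 1 1
SUB     -> 0
PUSH 1  -> 0 1
SWAP    -> 1 0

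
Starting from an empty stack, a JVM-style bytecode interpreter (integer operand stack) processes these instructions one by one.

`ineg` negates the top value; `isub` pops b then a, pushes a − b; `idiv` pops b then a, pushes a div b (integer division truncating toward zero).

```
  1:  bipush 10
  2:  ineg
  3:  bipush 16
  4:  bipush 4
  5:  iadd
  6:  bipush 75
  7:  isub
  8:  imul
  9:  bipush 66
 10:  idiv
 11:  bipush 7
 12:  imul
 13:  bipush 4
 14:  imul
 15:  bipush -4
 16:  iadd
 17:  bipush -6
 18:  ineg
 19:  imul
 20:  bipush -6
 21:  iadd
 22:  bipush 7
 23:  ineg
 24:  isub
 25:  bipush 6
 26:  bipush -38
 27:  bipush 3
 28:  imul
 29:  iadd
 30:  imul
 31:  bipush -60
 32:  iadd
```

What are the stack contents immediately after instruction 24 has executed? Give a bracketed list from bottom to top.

bipush 10 → 10
ineg      → -10
bipush 16 → -10 16
bipush 4  → -10 16 4
iadd      → -10 20
bipush 75 → -10 20 75
isub      → -10 -55
imul      → 550
bipush 66 → 550 66
idiv      → 8
bipush 7  → 8 7
imul      → 56
bipush 4  → 56 4
imul      → 224
bipush -4 → 224 -4
iadd      → 220
bipush -6 → 220 -6
ineg      → 220 6
imul      → 1320
bipush -6 → 1320 -6
iadd      → 1314
bipush 7  → 1314 7
ineg      → 1314 -7
isub      → 1321

[1321]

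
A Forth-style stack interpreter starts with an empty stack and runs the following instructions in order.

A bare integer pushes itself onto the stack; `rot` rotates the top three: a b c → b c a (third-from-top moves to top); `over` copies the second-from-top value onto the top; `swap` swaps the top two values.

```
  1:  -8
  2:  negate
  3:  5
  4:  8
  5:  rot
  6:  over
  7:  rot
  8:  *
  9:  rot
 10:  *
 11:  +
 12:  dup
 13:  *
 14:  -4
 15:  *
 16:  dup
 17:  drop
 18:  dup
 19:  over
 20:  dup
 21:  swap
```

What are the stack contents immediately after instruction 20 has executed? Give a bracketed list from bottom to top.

-8     : -8
negate : 8
5      : 8 5
8      : 8 5 8
rot    : 5 8 8
over   : 5 8 8 8
rot    : 5 8 8 8
*      : 5 8 64
rot    : 8 64 5
*      : 8 320
+      : 328
dup    : 328 328
*      : 107584
-4     : 107584 -4
*      : -430336
dup    : -430336 -430336
drop   : -430336
dup    : -430336 -430336
over   : -430336 -430336 -430336
dup    : -430336 -430336 -430336 -430336

[-430336, -430336, -430336, -430336]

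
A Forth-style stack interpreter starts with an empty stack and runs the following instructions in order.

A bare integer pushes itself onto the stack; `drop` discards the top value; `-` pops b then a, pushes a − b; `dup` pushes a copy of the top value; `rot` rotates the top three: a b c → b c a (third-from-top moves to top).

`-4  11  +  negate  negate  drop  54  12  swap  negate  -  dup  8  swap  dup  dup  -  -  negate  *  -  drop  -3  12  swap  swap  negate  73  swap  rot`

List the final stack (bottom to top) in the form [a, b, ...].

-4     : -4
11     : -4 11
+      : 7
negate : -7
negate : 7
drop   : (empty)
54     : 54
12     : 54 12
swap   : 12 54
negate : 12 -54
-      : 66
dup    : 66 66
8      : 66 66 8
swap   : 66 8 66
dup    : 66 8 66 66
dup    : 66 8 66 66 66
-      : 66 8 66 0
-      : 66 8 66
negate : 66 8 -66
*      : 66 -528
-      : 594
drop   : (empty)
-3     : -3
12     : -3 12
swap   : 12 -3
swap   : -3 12
negate : -3 -12
73     : -3 -12 73
swap   : -3 73 -12
rot    : 73 -12 -3

[73, -12, -3]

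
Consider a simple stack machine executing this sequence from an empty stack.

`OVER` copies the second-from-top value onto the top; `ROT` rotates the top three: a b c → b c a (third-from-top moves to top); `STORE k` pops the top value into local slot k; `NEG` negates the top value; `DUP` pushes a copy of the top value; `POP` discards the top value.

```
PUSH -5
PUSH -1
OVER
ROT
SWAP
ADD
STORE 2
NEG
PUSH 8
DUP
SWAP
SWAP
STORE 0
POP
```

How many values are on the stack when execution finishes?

PUSH -5  -5
PUSH -1  -5 -1
OVER     -5 -1 -5
ROT      -1 -5 -5
SWAP     -1 -5 -5
ADD      -1 -10
STORE 2  -1
NEG      1
PUSH 8   1 8
DUP      1 8 8
SWAP     1 8 8
SWAP     1 8 8
STORE 0  1 8
POP      1

1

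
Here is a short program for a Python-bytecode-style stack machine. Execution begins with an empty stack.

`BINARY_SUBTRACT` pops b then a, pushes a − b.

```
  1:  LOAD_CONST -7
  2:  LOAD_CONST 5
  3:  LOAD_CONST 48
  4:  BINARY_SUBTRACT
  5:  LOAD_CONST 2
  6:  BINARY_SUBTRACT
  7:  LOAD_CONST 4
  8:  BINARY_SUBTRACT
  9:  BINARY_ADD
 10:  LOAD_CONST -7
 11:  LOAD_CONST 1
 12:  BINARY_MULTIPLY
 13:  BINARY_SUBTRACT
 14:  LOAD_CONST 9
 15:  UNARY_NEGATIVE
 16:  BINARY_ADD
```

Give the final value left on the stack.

LOAD_CONST -7   : -7
LOAD_CONST 5    : -7 5
LOAD_CONST 48   : -7 5 48
BINARY_SUBTRACT : -7 -43
LOAD_CONST 2    : -7 -43 2
BINARY_SUBTRACT : -7 -45
LOAD_CONST 4    : -7 -45 4
BINARY_SUBTRACT : -7 -49
BINARY_ADD      : -56
LOAD_CONST -7   : -56 -7
LOAD_CONST 1    : -56 -7 1
BINARY_MULTIPLY : -56 -7
BINARY_SUBTRACT : -49
LOAD_CONST 9    : -49 9
UNARY_NEGATIVE  : -49 -9
BINARY_ADD      : -58

-58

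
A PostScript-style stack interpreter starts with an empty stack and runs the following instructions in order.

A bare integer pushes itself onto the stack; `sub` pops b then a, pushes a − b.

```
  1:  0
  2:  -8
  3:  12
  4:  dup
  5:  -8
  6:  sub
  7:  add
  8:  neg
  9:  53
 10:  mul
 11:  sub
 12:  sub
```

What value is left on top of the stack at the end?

0   → [0]
-8  → [0, -8]
12  → [0, -8, 12]
dup → [0, -8, 12, 12]
-8  → [0, -8, 12, 12, -8]
sub → [0, -8, 12, 20]
add → [0, -8, 32]
neg → [0, -8, -32]
53  → [0, -8, -32, 53]
mul → [0, -8, -1696]
sub → [0, 1688]
sub → [-1688]

-1688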